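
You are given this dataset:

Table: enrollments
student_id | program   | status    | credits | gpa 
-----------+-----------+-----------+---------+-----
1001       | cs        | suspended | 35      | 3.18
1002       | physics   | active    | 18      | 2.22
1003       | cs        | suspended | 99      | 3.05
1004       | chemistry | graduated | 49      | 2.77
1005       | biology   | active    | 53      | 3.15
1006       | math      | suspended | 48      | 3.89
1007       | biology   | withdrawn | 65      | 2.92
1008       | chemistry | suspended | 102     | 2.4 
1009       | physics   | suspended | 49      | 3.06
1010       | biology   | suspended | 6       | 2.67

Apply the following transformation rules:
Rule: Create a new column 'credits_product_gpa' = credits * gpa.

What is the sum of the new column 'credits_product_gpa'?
1543.17

Step 1: For each record, compute credits * gpa
Example calculations:
  35 * 3.18 = 111.3
  18 * 2.22 = 39.96
  99 * 3.05 = 301.95
  ...
Step 2: Sum all derived values
Step 3: Total = 1543.17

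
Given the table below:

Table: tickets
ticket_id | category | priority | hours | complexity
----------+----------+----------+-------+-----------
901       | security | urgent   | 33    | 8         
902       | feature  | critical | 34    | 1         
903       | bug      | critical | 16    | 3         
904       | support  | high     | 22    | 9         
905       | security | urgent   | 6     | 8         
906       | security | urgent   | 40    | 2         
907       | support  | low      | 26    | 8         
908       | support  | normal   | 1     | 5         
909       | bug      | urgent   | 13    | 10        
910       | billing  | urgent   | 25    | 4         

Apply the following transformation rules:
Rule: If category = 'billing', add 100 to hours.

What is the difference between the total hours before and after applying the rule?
100

Step 1: Original sum of hours = 216
Step 2: 1 records have category = 'billing'
Step 3: Each affected record changes by 100
Step 4: Total change = 1 × 100 = 100
Step 5: New sum = 216 + 100 = 316
Step 6: Difference = |316 - 216| = 100
        (Sum increased by 100)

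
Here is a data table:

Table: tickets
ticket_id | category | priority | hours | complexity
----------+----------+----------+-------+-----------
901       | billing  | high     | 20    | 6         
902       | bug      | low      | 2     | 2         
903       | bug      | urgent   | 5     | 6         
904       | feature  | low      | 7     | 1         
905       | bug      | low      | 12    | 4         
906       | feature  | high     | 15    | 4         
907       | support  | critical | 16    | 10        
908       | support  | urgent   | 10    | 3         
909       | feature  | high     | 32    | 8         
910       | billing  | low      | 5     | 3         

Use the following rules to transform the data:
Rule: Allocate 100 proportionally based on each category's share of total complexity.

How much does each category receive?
billing: 19.15, bug: 25.53, feature: 27.66, support: 27.66

Step 1: Calculate total complexity = 47
Step 2: Calculate each category's proportion:
  billing: 9/47 = 19.15% → 19.15
  bug: 12/47 = 25.53% → 25.53
  feature: 13/47 = 27.66% → 27.66
  support: 13/47 = 27.66% → 27.66
Step 3: Verify: sum of allocations ≈ 100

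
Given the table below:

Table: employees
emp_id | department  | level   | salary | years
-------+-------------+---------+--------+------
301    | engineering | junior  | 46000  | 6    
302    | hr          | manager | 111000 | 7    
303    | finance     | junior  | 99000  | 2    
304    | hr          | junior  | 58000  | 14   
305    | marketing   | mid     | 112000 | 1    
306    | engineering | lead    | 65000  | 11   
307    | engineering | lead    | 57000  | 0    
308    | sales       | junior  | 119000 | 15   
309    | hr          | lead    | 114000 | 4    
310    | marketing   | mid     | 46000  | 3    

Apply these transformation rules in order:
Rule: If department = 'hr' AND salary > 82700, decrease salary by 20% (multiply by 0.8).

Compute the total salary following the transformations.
782000.0

Step 1: Find records where department = 'hr' AND salary > 82700
Step 2: 2 records match, summing to 225000
Step 3: After multiplier: 225000 × 0.8 = 180000.0
Step 4: Unaffected records sum: 602000
Step 5: Final sum = 180000.0 + 602000 = 782000.0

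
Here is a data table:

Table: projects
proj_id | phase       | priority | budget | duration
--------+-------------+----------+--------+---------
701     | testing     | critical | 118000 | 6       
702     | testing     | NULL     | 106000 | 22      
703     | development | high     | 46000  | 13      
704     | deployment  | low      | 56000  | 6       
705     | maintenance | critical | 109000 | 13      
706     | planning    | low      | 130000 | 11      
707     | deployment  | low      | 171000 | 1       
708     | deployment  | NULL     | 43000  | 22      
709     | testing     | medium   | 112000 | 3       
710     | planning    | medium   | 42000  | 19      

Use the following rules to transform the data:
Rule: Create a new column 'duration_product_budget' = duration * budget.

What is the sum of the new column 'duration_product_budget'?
9072000

Step 1: For each record, compute duration * budget
Example calculations:
  6 * 118000 = 708000
  22 * 106000 = 2332000
  13 * 46000 = 598000
  ...
Step 2: Sum all derived values
Step 3: Total = 9072000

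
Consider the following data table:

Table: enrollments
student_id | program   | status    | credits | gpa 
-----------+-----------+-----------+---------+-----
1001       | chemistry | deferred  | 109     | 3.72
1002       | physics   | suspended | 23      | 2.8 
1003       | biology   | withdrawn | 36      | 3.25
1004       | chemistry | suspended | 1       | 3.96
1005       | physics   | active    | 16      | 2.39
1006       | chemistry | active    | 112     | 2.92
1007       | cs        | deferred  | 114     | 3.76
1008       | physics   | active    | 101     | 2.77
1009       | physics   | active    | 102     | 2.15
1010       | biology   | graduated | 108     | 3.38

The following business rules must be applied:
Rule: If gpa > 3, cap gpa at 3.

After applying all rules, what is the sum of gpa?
28.03

Step 1: 5 records have gpa > 3
Step 2: These records originally summed to 18.07
Step 3: After capping: 5 × 3 = 15
Step 4: Unaffected records sum: 13.03
Step 5: Final sum = 15 + 13.03 = 28.03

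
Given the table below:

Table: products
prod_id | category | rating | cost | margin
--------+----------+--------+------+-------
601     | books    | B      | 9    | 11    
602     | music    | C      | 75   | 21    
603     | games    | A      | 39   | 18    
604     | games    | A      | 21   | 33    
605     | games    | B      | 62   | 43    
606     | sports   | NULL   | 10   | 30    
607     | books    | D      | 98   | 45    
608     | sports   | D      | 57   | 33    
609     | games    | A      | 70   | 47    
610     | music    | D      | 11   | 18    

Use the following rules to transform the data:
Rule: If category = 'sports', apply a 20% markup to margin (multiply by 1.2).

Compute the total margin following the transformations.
311.6

Step 1: Records with category = 'sports' have total margin = 63
Step 2: Apply multiplier: 63 × 1.2 = 75.6
Step 3: Other records total: 236
Step 4: Final sum = 75.6 + 236 = 311.6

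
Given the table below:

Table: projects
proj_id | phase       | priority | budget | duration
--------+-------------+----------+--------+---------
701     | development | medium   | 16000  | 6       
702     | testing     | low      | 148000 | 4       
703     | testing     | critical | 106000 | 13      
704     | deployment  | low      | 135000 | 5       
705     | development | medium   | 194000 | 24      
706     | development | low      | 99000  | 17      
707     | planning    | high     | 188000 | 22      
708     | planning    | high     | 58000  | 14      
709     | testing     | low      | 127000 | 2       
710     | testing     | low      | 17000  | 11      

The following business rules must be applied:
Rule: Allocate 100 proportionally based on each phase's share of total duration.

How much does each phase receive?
deployment: 4.24, development: 39.83, planning: 30.51, testing: 25.42

Step 1: Calculate total duration = 118
Step 2: Calculate each phase's proportion:
  deployment: 5/118 = 4.24% → 4.24
  development: 47/118 = 39.83% → 39.83
  planning: 36/118 = 30.51% → 30.51
  testing: 30/118 = 25.42% → 25.42
Step 3: Verify: sum of allocations ≈ 100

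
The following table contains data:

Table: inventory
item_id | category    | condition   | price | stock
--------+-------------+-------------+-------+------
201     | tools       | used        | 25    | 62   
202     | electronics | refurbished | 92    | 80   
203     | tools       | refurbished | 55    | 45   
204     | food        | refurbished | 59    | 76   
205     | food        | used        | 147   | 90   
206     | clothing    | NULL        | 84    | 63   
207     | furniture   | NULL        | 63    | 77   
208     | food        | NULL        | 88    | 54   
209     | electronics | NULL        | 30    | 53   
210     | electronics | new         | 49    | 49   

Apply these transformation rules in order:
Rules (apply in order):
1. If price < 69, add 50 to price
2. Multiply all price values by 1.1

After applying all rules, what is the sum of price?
1091.2

Step 1: Apply Rule 1 - Add 50 to records with price < 69
  - 6 records affected: 281 + (6 × 50) = 581
  - Unaffected records: 411
  - Sum after Rule 1: 992
Step 2: Apply Rule 2 - Multiply all by 1.1
  - 992 × 1.1 = 1091.2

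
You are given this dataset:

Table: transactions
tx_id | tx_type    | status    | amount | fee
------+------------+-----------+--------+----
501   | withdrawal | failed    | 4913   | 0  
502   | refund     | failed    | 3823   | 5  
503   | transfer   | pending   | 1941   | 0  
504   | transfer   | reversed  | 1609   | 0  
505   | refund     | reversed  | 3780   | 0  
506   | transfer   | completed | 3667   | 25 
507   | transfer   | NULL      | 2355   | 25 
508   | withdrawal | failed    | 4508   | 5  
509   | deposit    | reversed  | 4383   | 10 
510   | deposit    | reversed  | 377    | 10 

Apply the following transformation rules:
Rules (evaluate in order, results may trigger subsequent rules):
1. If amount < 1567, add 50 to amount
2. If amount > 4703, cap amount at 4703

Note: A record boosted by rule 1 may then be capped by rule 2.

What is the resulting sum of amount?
31196

Step 1: Apply rule 1 to records with amount < 1567
  - 1 records get bonus of 50
  - Of these, 0 records then exceed 4703 and get capped
Step 2: Apply rule 2 to records with amount > 4703
  - 1 records (original) are capped
Step 3: Calculate final sum = 31196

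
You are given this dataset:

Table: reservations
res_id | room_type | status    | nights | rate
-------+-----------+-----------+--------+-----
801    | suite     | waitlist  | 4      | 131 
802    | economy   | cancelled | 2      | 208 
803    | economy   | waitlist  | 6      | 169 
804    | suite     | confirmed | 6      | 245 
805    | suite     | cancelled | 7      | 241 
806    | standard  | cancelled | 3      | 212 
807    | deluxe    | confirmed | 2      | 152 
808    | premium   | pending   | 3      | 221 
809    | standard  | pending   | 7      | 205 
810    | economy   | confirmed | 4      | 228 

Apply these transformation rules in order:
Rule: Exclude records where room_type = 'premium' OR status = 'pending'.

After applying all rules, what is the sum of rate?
1586

Step 1: Find records where room_type = 'premium' OR status = 'pending'
Step 2: 2 records match, summing to 426
Step 3: Original sum: 2012
Step 4: Remaining sum = 2012 - 426 = 1586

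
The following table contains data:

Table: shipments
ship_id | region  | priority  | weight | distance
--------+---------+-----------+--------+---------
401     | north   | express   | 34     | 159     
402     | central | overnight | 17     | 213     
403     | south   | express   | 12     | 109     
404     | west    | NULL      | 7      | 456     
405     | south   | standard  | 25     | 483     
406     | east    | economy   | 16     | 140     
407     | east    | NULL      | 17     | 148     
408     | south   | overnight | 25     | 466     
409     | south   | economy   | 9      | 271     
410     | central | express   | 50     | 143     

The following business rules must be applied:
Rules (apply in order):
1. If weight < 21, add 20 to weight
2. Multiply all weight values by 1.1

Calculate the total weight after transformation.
365.2

Step 1: Apply Rule 1 - Add 20 to records with weight < 21
  - 6 records affected: 78 + (6 × 20) = 198
  - Unaffected records: 134
  - Sum after Rule 1: 332
Step 2: Apply Rule 2 - Multiply all by 1.1
  - 332 × 1.1 = 365.2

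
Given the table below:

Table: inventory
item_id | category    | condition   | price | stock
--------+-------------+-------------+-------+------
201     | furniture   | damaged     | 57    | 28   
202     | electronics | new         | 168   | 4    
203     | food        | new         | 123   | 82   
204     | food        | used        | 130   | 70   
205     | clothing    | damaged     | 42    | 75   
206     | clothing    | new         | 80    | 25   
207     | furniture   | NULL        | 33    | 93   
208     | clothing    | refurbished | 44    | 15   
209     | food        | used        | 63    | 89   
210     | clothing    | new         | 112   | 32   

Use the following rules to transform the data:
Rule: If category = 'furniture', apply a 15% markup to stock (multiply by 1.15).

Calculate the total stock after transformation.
531.15

Step 1: Records with category = 'furniture' have total stock = 121
Step 2: Apply multiplier: 121 × 1.15 = 139.15
Step 3: Other records total: 392
Step 4: Final sum = 139.15 + 392 = 531.15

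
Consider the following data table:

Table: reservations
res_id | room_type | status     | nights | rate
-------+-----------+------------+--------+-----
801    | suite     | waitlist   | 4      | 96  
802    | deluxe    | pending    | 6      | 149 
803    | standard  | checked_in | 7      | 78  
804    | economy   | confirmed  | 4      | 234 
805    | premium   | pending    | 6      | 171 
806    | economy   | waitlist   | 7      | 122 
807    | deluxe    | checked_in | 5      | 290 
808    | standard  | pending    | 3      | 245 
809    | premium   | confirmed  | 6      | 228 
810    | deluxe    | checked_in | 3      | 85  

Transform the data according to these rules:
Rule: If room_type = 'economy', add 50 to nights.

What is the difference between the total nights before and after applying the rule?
100

Step 1: Original sum of nights = 51
Step 2: 2 records have room_type = 'economy'
Step 3: Each affected record changes by 50
Step 4: Total change = 2 × 50 = 100
Step 5: New sum = 51 + 100 = 151
Step 6: Difference = |151 - 51| = 100
        (Sum increased by 100)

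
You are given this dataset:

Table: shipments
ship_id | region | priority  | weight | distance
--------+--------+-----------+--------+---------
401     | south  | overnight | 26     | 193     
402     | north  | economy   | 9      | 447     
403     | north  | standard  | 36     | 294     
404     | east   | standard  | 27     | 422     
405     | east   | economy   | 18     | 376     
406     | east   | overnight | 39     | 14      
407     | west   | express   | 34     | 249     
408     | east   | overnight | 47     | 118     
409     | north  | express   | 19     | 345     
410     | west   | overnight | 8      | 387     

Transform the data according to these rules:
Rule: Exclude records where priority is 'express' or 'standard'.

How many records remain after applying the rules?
6

Step 1: Count records to exclude
  - 2 (express) + 2 (standard) = 4 records
Step 2: Total records: 10
Step 3: Remaining = 10 - 4 = 6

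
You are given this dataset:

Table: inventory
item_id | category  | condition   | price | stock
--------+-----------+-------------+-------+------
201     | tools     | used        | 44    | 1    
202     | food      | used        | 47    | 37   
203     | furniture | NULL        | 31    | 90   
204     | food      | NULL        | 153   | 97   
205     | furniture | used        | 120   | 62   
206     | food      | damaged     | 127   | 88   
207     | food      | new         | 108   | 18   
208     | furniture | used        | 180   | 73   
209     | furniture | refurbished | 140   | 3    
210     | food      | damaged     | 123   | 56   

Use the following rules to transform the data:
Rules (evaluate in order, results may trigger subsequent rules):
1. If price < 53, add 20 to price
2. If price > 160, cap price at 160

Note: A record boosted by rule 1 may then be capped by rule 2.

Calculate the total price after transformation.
1113

Step 1: Apply rule 1 to records with price < 53
  - 3 records get bonus of 20
  - Of these, 0 records then exceed 160 and get capped
Step 2: Apply rule 2 to records with price > 160
  - 1 records (original) are capped
Step 3: Calculate final sum = 1113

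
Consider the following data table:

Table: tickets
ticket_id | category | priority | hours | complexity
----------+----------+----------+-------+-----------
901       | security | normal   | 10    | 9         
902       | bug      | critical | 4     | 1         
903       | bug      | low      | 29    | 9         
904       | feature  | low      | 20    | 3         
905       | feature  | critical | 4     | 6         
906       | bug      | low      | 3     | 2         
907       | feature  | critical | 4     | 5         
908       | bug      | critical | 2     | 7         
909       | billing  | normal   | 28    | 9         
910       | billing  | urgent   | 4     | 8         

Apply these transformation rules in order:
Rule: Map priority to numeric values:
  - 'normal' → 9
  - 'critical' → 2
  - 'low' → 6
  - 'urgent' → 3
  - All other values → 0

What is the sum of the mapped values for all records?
47

Step 1: Apply mapping to each record
Step 2: Count by status:
  'normal': 2 records × 9 = 18
  'critical': 4 records × 2 = 8
  'low': 3 records × 6 = 18
  'urgent': 1 records × 3 = 3
Step 3: Sum all mapped values = 47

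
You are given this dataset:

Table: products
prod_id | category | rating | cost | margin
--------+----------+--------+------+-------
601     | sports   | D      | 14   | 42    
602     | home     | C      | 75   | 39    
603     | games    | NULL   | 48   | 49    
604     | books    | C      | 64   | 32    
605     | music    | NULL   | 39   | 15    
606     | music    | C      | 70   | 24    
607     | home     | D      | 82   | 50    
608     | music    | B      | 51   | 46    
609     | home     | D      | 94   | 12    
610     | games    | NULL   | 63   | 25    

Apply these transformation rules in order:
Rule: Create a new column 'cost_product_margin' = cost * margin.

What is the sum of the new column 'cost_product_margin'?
19327

Step 1: For each record, compute cost * margin
Example calculations:
  14 * 42 = 588
  75 * 39 = 2925
  48 * 49 = 2352
  ...
Step 2: Sum all derived values
Step 3: Total = 19327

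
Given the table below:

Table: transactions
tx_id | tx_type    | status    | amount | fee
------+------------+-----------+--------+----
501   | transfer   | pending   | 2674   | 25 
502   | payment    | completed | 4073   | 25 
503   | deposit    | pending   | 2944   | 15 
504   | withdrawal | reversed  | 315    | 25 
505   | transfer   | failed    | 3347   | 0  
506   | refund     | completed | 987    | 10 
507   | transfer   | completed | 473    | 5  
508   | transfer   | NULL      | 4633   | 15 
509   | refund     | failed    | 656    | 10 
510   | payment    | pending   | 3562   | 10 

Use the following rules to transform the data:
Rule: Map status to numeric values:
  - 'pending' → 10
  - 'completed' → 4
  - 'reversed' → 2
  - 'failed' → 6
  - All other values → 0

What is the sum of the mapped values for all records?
56

Step 1: Apply mapping to each record
Step 2: Count by status:
  'pending': 3 records × 10 = 30
  'completed': 3 records × 4 = 12
  'reversed': 1 records × 2 = 2
  'failed': 2 records × 6 = 12
Step 3: Sum all mapped values = 56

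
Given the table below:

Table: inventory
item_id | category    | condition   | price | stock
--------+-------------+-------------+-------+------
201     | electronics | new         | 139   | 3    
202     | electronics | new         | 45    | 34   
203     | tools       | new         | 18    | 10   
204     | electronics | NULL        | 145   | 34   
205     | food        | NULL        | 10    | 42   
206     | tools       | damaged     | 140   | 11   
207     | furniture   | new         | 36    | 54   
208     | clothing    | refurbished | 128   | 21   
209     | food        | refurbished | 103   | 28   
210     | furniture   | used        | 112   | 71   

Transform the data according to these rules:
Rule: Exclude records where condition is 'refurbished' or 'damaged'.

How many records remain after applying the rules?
7

Step 1: Count records to exclude
  - 2 (refurbished) + 1 (damaged) = 3 records
Step 2: Total records: 10
Step 3: Remaining = 10 - 3 = 7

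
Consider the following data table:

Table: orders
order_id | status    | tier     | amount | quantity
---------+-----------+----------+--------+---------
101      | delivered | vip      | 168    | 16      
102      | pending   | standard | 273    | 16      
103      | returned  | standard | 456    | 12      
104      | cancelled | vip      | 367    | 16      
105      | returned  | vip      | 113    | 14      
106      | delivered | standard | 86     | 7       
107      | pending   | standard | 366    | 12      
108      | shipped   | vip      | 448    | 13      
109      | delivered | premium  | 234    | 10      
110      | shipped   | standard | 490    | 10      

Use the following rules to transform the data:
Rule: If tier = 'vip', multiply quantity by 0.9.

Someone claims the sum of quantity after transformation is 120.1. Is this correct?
Yes, the result is correct.

Step 1: Calculate the correct sum after transformation
Step 2: Apply multiplier 0.9 to records where tier = 'vip'
Step 3: Correct result = 120.1
Step 4: Claimed result = 120.1
Step 5: 120.1 = 120.1 ✓
Conclusion: The claimed result is correct.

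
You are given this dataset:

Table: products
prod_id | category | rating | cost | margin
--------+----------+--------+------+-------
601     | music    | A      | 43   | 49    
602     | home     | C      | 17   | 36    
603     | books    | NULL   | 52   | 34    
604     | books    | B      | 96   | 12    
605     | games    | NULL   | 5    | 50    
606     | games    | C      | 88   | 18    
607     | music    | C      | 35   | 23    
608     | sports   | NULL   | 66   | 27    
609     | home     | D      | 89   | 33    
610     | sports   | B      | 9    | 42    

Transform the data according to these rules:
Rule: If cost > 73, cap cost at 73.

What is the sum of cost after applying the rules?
446

Step 1: 3 records have cost > 73
Step 2: These records originally summed to 273
Step 3: After capping: 3 × 73 = 219
Step 4: Unaffected records sum: 227
Step 5: Final sum = 219 + 227 = 446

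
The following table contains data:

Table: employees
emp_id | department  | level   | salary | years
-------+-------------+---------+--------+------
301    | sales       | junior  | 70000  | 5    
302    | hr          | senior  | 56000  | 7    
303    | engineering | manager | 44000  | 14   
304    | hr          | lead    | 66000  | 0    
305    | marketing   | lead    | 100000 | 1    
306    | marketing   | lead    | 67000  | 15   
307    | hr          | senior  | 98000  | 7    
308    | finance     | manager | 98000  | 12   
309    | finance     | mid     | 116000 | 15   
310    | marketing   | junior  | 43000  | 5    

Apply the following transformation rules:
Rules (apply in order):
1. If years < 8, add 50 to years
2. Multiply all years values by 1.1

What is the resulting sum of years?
419.1

Step 1: Apply Rule 1 - Add 50 to records with years < 8
  - 6 records affected: 25 + (6 × 50) = 325
  - Unaffected records: 56
  - Sum after Rule 1: 381
Step 2: Apply Rule 2 - Multiply all by 1.1
  - 381 × 1.1 = 419.1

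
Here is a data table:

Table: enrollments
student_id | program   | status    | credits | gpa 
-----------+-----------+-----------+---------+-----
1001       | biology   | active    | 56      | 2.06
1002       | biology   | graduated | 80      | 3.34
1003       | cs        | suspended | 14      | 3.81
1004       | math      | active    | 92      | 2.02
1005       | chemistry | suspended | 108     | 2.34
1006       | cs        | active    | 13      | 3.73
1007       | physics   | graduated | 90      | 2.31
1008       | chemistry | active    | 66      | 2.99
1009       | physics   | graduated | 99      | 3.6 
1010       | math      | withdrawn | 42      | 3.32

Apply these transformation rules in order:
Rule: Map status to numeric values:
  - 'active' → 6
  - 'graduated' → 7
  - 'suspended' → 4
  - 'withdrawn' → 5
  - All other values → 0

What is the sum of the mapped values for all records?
58

Step 1: Apply mapping to each record
Step 2: Count by status:
  'active': 4 records × 6 = 24
  'graduated': 3 records × 7 = 21
  'suspended': 2 records × 4 = 8
  'withdrawn': 1 records × 5 = 5
Step 3: Sum all mapped values = 58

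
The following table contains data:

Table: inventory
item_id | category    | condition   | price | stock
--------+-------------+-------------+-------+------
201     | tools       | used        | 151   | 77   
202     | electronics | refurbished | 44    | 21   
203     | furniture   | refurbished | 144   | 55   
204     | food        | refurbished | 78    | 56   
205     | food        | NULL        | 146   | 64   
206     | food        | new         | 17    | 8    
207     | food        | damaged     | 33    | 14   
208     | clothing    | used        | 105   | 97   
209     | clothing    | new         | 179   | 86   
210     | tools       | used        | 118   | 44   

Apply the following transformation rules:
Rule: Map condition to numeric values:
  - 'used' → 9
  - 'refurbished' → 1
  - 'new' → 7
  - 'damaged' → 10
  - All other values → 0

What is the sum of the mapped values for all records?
54

Step 1: Apply mapping to each record
Step 2: Count by status:
  'used': 3 records × 9 = 27
  'refurbished': 3 records × 1 = 3
  'new': 2 records × 7 = 14
  'damaged': 1 records × 10 = 10
Step 3: Sum all mapped values = 54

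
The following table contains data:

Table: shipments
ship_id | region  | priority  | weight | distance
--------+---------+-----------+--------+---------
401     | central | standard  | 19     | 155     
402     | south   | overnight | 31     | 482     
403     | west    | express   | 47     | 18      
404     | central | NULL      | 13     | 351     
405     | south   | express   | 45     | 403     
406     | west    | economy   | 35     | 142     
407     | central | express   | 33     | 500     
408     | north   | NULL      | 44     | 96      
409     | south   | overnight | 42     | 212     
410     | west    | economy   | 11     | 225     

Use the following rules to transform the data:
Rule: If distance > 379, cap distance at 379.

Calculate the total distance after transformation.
2336

Step 1: 3 records have distance > 379
Step 2: These records originally summed to 1385
Step 3: After capping: 3 × 379 = 1137
Step 4: Unaffected records sum: 1199
Step 5: Final sum = 1137 + 1199 = 2336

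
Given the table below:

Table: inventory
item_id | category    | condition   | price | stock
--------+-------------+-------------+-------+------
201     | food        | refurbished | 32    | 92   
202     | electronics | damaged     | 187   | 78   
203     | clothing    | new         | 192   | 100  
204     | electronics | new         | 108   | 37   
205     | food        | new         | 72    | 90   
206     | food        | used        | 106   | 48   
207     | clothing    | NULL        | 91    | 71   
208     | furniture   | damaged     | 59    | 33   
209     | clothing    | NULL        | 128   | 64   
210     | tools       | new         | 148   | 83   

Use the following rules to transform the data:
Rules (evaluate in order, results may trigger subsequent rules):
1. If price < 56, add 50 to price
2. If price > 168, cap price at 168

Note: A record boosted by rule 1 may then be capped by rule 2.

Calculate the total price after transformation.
1130

Step 1: Apply rule 1 to records with price < 56
  - 1 records get bonus of 50
  - Of these, 0 records then exceed 168 and get capped
Step 2: Apply rule 2 to records with price > 168
  - 2 records (original) are capped
Step 3: Calculate final sum = 1130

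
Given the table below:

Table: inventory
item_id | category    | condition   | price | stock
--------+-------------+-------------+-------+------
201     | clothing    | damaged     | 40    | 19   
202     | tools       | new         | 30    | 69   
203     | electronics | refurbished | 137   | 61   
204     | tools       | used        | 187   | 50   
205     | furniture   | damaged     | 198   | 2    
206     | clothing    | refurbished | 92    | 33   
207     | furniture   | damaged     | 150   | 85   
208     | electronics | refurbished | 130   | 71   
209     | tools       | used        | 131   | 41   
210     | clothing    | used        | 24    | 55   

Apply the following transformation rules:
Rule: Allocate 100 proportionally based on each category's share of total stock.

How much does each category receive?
clothing: 22.02, electronics: 27.16, furniture: 17.9, tools: 32.92

Step 1: Calculate total stock = 486
Step 2: Calculate each category's proportion:
  clothing: 107/486 = 22.02% → 22.02
  electronics: 132/486 = 27.16% → 27.16
  furniture: 87/486 = 17.90% → 17.9
  tools: 160/486 = 32.92% → 32.92
Step 3: Verify: sum of allocations ≈ 100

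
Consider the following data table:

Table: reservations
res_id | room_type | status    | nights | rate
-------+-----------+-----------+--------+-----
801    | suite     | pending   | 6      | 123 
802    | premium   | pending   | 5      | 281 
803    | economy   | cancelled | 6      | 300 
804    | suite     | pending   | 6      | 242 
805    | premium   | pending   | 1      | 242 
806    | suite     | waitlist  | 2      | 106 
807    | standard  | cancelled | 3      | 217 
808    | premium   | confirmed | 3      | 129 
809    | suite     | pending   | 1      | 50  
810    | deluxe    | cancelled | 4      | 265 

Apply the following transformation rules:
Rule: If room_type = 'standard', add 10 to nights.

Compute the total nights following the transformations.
47

Step 1: Count records where room_type = 'standard': 1
Step 2: Total bonus added: 1 × 10 = 10
Step 3: Original sum of nights: 37
Step 4: Final sum = 37 + 10 = 47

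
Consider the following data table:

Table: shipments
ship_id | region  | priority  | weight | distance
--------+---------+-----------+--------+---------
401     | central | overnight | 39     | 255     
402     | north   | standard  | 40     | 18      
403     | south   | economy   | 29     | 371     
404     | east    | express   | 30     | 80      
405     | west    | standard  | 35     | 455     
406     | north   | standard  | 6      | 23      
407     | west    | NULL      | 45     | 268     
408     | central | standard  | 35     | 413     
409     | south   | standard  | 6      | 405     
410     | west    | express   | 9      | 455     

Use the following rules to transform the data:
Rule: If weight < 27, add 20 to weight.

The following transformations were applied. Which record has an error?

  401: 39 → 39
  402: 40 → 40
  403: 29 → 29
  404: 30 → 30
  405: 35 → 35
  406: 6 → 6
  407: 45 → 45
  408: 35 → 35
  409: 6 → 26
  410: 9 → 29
Record 406 has an error. The correct transformed value should be 26, not 6.

Step 1: Check each record against the rule
Step 2: Record 406 has weight = 6
Step 3: Since 6 < 27, the bonus should have been applied
Step 4: Correct value = 26, but claimed value = 6
Conclusion: Record 406 has the error.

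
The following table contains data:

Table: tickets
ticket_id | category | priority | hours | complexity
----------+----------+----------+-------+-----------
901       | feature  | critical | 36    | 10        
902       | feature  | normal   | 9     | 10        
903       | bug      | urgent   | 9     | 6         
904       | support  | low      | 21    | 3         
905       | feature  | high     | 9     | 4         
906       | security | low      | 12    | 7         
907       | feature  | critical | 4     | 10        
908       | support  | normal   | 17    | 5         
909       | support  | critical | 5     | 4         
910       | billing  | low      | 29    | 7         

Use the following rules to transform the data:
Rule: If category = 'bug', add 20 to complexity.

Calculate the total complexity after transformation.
86

Step 1: Count records where category = 'bug': 1
Step 2: Total bonus added: 1 × 20 = 20
Step 3: Original sum of complexity: 66
Step 4: Final sum = 66 + 20 = 86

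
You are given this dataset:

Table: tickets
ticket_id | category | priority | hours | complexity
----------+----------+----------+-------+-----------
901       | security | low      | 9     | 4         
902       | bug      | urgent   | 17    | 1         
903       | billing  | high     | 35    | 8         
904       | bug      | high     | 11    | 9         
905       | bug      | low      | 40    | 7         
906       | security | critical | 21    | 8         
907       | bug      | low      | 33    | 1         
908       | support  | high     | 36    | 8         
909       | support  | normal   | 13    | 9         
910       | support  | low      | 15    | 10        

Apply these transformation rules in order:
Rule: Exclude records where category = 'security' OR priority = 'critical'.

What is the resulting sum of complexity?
53

Step 1: Find records where category = 'security' OR priority = 'critical'
Step 2: 2 records match, summing to 12
Step 3: Original sum: 65
Step 4: Remaining sum = 65 - 12 = 53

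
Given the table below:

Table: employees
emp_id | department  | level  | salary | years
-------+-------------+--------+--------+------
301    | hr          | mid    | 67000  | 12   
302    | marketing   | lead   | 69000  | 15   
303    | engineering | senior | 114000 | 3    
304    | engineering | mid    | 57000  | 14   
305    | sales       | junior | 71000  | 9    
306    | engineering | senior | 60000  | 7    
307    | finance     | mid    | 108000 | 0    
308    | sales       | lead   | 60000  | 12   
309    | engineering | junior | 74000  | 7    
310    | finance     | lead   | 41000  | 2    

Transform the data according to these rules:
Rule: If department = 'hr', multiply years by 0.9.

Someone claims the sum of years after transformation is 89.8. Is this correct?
No, the correct result is 79.8.

Step 1: Calculate the correct sum after transformation
Step 2: Apply multiplier 0.9 to records where department = 'hr'
Step 3: Correct result = 79.8
Step 4: Claimed result = 89.8
Step 5: 79.8 ≠ 89.8
Conclusion: The claimed result is incorrect. The correct answer is 79.8.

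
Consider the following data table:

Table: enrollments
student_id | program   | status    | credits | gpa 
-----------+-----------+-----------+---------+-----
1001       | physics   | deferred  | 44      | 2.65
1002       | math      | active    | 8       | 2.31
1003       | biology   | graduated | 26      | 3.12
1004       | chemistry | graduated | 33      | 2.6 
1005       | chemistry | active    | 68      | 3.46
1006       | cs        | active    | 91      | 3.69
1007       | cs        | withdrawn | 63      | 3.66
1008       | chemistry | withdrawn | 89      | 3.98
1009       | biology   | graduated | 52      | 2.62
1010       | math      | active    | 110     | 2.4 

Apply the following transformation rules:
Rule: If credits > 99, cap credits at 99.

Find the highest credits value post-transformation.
99

Step 1: Original maximum credits = 110
Step 2: Apply cap at 99
Step 3: 1 records had credits > 99 and were capped
Step 4: Maximum after transformation = 99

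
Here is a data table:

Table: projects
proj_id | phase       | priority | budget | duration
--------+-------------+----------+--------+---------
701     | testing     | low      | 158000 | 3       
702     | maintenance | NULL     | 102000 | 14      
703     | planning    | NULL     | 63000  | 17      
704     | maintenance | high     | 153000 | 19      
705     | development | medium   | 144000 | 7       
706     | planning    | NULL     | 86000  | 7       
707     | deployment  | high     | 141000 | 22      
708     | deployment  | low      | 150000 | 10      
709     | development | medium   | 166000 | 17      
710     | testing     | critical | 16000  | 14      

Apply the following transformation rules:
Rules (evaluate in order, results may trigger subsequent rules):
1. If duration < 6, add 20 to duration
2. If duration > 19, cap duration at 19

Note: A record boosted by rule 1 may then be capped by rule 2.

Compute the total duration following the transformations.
143

Step 1: Apply rule 1 to records with duration < 6
  - 1 records get bonus of 20
  - Of these, 1 records then exceed 19 and get capped
Step 2: Apply rule 2 to records with duration > 19
  - 1 records (original) are capped
Step 3: Calculate final sum = 143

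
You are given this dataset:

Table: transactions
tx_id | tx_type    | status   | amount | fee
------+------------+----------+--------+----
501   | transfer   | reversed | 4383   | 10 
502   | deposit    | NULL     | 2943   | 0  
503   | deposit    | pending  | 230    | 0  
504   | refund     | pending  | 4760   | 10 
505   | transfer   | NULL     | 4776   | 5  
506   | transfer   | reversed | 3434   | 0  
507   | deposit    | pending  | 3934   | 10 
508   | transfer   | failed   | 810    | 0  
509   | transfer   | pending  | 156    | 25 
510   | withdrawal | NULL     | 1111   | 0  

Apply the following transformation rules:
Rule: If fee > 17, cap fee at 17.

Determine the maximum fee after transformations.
17

Step 1: Original maximum fee = 25
Step 2: Apply cap at 17
Step 3: 1 records had fee > 17 and were capped
Step 4: Maximum after transformation = 17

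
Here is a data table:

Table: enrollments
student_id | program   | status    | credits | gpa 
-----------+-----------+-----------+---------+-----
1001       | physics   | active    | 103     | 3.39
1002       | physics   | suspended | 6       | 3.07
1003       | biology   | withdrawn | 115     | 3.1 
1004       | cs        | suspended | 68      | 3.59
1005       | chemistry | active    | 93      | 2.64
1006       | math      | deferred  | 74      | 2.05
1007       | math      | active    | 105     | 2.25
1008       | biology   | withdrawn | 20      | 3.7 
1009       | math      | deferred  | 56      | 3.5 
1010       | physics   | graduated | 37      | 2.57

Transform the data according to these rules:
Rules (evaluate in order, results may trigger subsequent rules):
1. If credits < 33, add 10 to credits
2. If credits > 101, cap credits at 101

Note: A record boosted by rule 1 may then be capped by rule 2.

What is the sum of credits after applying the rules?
677

Step 1: Apply rule 1 to records with credits < 33
  - 2 records get bonus of 10
  - Of these, 0 records then exceed 101 and get capped
Step 2: Apply rule 2 to records with credits > 101
  - 3 records (original) are capped
Step 3: Calculate final sum = 677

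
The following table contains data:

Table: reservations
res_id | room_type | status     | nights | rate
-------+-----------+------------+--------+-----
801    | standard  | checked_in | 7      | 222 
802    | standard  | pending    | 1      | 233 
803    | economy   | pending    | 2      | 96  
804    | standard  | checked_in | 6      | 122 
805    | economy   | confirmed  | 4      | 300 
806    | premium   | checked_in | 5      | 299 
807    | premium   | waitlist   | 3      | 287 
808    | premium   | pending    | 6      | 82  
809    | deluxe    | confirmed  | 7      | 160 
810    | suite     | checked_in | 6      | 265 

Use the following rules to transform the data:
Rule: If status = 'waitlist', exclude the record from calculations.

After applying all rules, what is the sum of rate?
1779

Step 1: Identify records where status = 'waitlist'
Step 2: The excluded records sum to 287
Step 3: Original total rate = 2066
Step 4: Remaining total = 2066 - 287 = 1779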